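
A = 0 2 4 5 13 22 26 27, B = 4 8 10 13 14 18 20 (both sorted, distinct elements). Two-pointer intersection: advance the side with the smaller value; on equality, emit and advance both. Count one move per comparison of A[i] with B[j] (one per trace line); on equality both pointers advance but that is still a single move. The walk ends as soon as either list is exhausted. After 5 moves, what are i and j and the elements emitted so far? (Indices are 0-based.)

i=4, j=2, emitted=[4]

[i=0,j=0] 0<4 → i++
[i=1,j=0] 2<4 → i++
[i=2,j=0] 4==4 emit → i++,j++
[i=3,j=1] 5<8 → i++
[i=4,j=1] 13>8 → j++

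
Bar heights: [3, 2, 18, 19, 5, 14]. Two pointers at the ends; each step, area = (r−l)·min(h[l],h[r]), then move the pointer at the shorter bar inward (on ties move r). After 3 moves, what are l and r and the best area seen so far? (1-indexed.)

[1,6] min(3,14)*5=15 best=15 * → l++
[2,6] min(2,14)*4=8 best=15 → l++
[3,6] min(18,14)*3=42 best=42 * → r--

l=3, r=5, best area=42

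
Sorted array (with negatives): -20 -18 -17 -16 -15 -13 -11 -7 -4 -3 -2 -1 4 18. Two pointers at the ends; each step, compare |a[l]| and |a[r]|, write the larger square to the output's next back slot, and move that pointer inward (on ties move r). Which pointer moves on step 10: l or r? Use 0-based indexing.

r

l=0 r=13: |-20|>|18| out[13]=400, l++
l=1 r=13: |-18|<=|18| out[12]=324, r--
l=1 r=12: |-18|>|4| out[11]=324, l++
l=2 r=12: |-17|>|4| out[10]=289, l++
l=3 r=12: |-16|>|4| out[9]=256, l++
l=4 r=12: |-15|>|4| out[8]=225, l++
l=5 r=12: |-13|>|4| out[7]=169, l++
l=6 r=12: |-11|>|4| out[6]=121, l++
l=7 r=12: |-7|>|4| out[5]=49, l++
l=8 r=12: |-4|<=|4| out[4]=16, r--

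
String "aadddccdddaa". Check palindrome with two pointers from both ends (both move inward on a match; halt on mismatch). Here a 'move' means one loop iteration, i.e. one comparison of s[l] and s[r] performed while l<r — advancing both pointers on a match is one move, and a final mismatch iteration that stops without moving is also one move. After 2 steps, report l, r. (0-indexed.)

l=2, r=9

[0,11] 'a'=='a' → l++,r--
[1,10] 'a'=='a' → l++,r--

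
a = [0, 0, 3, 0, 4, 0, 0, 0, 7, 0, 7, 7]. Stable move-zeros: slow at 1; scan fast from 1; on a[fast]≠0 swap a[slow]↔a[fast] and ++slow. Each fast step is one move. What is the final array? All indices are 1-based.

slow=1 fast=1: a[fast]=0, fast++
slow=1 fast=2: a[fast]=0, fast++
slow=1 fast=3: a[fast]=3≠0 swap→a[1]=3, slow++,fast++
slow=2 fast=4: a[fast]=0, fast++
slow=2 fast=5: a[fast]=4≠0 swap→a[2]=4, slow++,fast++
slow=3 fast=6: a[fast]=0, fast++
slow=3 fast=7: a[fast]=0, fast++
slow=3 fast=8: a[fast]=0, fast++
slow=3 fast=9: a[fast]=7≠0 swap→a[3]=7, slow++,fast++
slow=4 fast=10: a[fast]=0, fast++
slow=4 fast=11: a[fast]=7≠0 swap→a[4]=7, slow++,fast++
slow=5 fast=12: a[fast]=7≠0 swap→a[5]=7, slow++,fast++

[3, 4, 7, 7, 7, 0, 0, 0, 0, 0, 0, 0]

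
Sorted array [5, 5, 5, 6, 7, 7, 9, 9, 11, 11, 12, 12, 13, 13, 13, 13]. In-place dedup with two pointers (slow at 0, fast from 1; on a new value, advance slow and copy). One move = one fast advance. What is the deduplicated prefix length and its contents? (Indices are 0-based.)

length 7; prefix = [5, 6, 7, 9, 11, 12, 13]

slow=0 fast=1: a[fast]=5=a[slow] dup, fast++
slow=0 fast=2: a[fast]=5=a[slow] dup, fast++
slow=0 fast=3: a[fast]=6≠a[slow]=5 write a[1]=6, slow++,fast++
slow=1 fast=4: a[fast]=7≠a[slow]=6 write a[2]=7, slow++,fast++
slow=2 fast=5: a[fast]=7=a[slow] dup, fast++
slow=2 fast=6: a[fast]=9≠a[slow]=7 write a[3]=9, slow++,fast++
slow=3 fast=7: a[fast]=9=a[slow] dup, fast++
slow=3 fast=8: a[fast]=11≠a[slow]=9 write a[4]=11, slow++,fast++
slow=4 fast=9: a[fast]=11=a[slow] dup, fast++
slow=4 fast=10: a[fast]=12≠a[slow]=11 write a[5]=12, slow++,fast++
slow=5 fast=11: a[fast]=12=a[slow] dup, fast++
slow=5 fast=12: a[fast]=13≠a[slow]=12 write a[6]=13, slow++,fast++
slow=6 fast=13: a[fast]=13=a[slow] dup, fast++
slow=6 fast=14: a[fast]=13=a[slow] dup, fast++
slow=6 fast=15: a[fast]=13=a[slow] dup, fast++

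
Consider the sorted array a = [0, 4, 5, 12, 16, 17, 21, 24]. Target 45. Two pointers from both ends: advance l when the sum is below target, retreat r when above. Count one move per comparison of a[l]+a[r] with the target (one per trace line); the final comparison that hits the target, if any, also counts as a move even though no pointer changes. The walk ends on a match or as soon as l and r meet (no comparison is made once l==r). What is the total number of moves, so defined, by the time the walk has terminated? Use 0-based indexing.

[0,7] 0+24=24 <45 → l++
[1,7] 4+24=28 <45 → l++
[2,7] 5+24=29 <45 → l++
[3,7] 12+24=36 <45 → l++
[4,7] 16+24=40 <45 → l++
[5,7] 17+24=41 <45 → l++
[6,7] 21+24=45 → found

7 moves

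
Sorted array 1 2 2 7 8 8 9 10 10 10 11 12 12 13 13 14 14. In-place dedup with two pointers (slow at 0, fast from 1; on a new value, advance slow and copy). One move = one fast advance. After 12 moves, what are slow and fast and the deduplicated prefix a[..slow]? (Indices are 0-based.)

slow=7, fast=13, prefix=[1, 2, 7, 8, 9, 10, 11, 12]

(s=0,f=1) a[fast]=2≠a[slow]=1 write a[1]=2 → slow++,fast++
(s=1,f=2) a[fast]=2=a[slow] dup → fast++
(s=1,f=3) a[fast]=7≠a[slow]=2 write a[2]=7 → slow++,fast++
(s=2,f=4) a[fast]=8≠a[slow]=7 write a[3]=8 → slow++,fast++
(s=3,f=5) a[fast]=8=a[slow] dup → fast++
(s=3,f=6) a[fast]=9≠a[slow]=8 write a[4]=9 → slow++,fast++
(s=4,f=7) a[fast]=10≠a[slow]=9 write a[5]=10 → slow++,fast++
(s=5,f=8) a[fast]=10=a[slow] dup → fast++
(s=5,f=9) a[fast]=10=a[slow] dup → fast++
(s=5,f=10) a[fast]=11≠a[slow]=10 write a[6]=11 → slow++,fast++
(s=6,f=11) a[fast]=12≠a[slow]=11 write a[7]=12 → slow++,fast++
(s=7,f=12) a[fast]=12=a[slow] dup → fast++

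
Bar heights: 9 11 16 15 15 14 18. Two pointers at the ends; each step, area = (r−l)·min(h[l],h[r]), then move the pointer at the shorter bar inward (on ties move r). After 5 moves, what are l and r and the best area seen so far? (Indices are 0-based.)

l=0 r=6: min(9,18)*6=54 best=54 *, l++
l=1 r=6: min(11,18)*5=55 best=55 *, l++
l=2 r=6: min(16,18)*4=64 best=64 *, l++
l=3 r=6: min(15,18)*3=45 best=64, l++
l=4 r=6: min(15,18)*2=30 best=64, l++

l=5, r=6, best area=64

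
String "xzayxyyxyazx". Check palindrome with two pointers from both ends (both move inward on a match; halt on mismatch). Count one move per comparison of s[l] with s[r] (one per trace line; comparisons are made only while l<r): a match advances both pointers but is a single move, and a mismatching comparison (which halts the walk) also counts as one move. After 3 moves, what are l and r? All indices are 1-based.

[1,12] 'x'=='x' → l++,r--
[2,11] 'z'=='z' → l++,r--
[3,10] 'a'=='a' → l++,r--

l=4, r=9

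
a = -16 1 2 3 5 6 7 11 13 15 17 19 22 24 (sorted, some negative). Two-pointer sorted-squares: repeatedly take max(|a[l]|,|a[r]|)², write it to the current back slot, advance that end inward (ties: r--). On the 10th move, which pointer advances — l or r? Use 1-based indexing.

l=1 r=14: |-16|<=|24| out[14]=576, r--
l=1 r=13: |-16|<=|22| out[13]=484, r--
l=1 r=12: |-16|<=|19| out[12]=361, r--
l=1 r=11: |-16|<=|17| out[11]=289, r--
l=1 r=10: |-16|>|15| out[10]=256, l++
l=2 r=10: |1|<=|15| out[9]=225, r--
l=2 r=9: |1|<=|13| out[8]=169, r--
l=2 r=8: |1|<=|11| out[7]=121, r--
l=2 r=7: |1|<=|7| out[6]=49, r--
l=2 r=6: |1|<=|6| out[5]=36, r--

r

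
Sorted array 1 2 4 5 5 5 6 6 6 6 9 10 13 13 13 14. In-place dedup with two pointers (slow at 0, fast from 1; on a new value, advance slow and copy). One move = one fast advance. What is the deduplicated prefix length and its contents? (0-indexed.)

slow=0 fast=1: a[fast]=2≠a[slow]=1 write a[1]=2, slow++,fast++
slow=1 fast=2: a[fast]=4≠a[slow]=2 write a[2]=4, slow++,fast++
slow=2 fast=3: a[fast]=5≠a[slow]=4 write a[3]=5, slow++,fast++
slow=3 fast=4: a[fast]=5=a[slow] dup, fast++
slow=3 fast=5: a[fast]=5=a[slow] dup, fast++
slow=3 fast=6: a[fast]=6≠a[slow]=5 write a[4]=6, slow++,fast++
slow=4 fast=7: a[fast]=6=a[slow] dup, fast++
slow=4 fast=8: a[fast]=6=a[slow] dup, fast++
slow=4 fast=9: a[fast]=6=a[slow] dup, fast++
slow=4 fast=10: a[fast]=9≠a[slow]=6 write a[5]=9, slow++,fast++
slow=5 fast=11: a[fast]=10≠a[slow]=9 write a[6]=10, slow++,fast++
slow=6 fast=12: a[fast]=13≠a[slow]=10 write a[7]=13, slow++,fast++
slow=7 fast=13: a[fast]=13=a[slow] dup, fast++
slow=7 fast=14: a[fast]=13=a[slow] dup, fast++
slow=7 fast=15: a[fast]=14≠a[slow]=13 write a[8]=14, slow++,fast++

length 9; prefix = [1, 2, 4, 5, 6, 9, 10, 13, 14]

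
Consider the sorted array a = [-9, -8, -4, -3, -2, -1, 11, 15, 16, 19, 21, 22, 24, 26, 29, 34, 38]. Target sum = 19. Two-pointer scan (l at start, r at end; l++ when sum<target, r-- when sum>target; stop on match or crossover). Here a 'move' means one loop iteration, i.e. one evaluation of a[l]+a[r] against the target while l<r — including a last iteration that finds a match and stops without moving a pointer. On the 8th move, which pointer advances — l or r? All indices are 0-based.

[0,16] -9+38=29 >19 → r--
[0,15] -9+34=25 >19 → r--
[0,14] -9+29=20 >19 → r--
[0,13] -9+26=17 <19 → l++
[1,13] -8+26=18 <19 → l++
[2,13] -4+26=22 >19 → r--
[2,12] -4+24=20 >19 → r--
[2,11] -4+22=18 <19 → l++

l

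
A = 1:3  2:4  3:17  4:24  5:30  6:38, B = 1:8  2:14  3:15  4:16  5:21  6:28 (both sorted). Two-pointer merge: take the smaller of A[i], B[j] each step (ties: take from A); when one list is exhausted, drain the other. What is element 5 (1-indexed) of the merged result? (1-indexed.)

[i=1,j=1] A[i]=3<=B[j]=8 take 3 → i++
[i=2,j=1] A[i]=4<=B[j]=8 take 4 → i++
[i=3,j=1] A[i]=17>B[j]=8 take 8 → j++
[i=3,j=2] A[i]=17>B[j]=14 take 14 → j++
[i=3,j=3] A[i]=17>B[j]=15 take 15 → j++
[i=3,j=4] A[i]=17>B[j]=16 take 16 → j++
[i=3,j=5] A[i]=17<=B[j]=21 take 17 → i++
[i=4,j=5] A[i]=24>B[j]=21 take 21 → j++
[i=4,j=6] A[i]=24<=B[j]=28 take 24 → i++
[i=5,j=6] A[i]=30>B[j]=28 take 28 → j++
[i=5,j=7] B done, take A[i]=30 → i++
[i=6,j=7] B done, take A[i]=38 → i++

merged[5] = 15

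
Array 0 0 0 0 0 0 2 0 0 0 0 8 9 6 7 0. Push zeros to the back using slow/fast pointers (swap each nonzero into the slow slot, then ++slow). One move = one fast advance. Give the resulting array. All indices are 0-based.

(s=0,f=0) a[fast]=0 → fast++
(s=0,f=1) a[fast]=0 → fast++
(s=0,f=2) a[fast]=0 → fast++
(s=0,f=3) a[fast]=0 → fast++
(s=0,f=4) a[fast]=0 → fast++
(s=0,f=5) a[fast]=0 → fast++
(s=0,f=6) a[fast]=2≠0 swap→a[0]=2 → slow++,fast++
(s=1,f=7) a[fast]=0 → fast++
(s=1,f=8) a[fast]=0 → fast++
(s=1,f=9) a[fast]=0 → fast++
(s=1,f=10) a[fast]=0 → fast++
(s=1,f=11) a[fast]=8≠0 swap→a[1]=8 → slow++,fast++
(s=2,f=12) a[fast]=9≠0 swap→a[2]=9 → slow++,fast++
(s=3,f=13) a[fast]=6≠0 swap→a[3]=6 → slow++,fast++
(s=4,f=14) a[fast]=7≠0 swap→a[4]=7 → slow++,fast++
(s=5,f=15) a[fast]=0 → fast++

[2, 8, 9, 6, 7, 0, 0, 0, 0, 0, 0, 0, 0, 0, 0, 0]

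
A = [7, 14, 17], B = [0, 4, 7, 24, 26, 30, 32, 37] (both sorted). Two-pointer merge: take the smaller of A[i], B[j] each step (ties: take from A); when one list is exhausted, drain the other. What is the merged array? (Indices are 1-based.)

i=1 j=1: A[i]=7>B[j]=0 take 0, j++
i=1 j=2: A[i]=7>B[j]=4 take 4, j++
i=1 j=3: A[i]=7<=B[j]=7 take 7, i++
i=2 j=3: A[i]=14>B[j]=7 take 7, j++
i=2 j=4: A[i]=14<=B[j]=24 take 14, i++
i=3 j=4: A[i]=17<=B[j]=24 take 17, i++
i=4 j=4: A done, take B[j]=24, j++
i=4 j=5: A done, take B[j]=26, j++
i=4 j=6: A done, take B[j]=30, j++
i=4 j=7: A done, take B[j]=32, j++
i=4 j=8: A done, take B[j]=37, j++

[0, 4, 7, 7, 14, 17, 24, 26, 30, 32, 37]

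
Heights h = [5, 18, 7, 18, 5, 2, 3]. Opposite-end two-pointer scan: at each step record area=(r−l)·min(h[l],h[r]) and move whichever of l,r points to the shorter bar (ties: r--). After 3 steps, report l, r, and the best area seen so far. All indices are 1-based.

[1,7] min(5,3)*6=18 best=18 * → r--
[1,6] min(5,2)*5=10 best=18 → r--
[1,5] min(5,5)*4=20 best=20 * → r--

l=1, r=4, best area=20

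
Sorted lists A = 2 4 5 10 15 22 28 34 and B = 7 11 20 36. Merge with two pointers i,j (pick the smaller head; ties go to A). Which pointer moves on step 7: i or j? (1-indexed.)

i=1 j=1: A[i]=2<=B[j]=7 take 2, i++
i=2 j=1: A[i]=4<=B[j]=7 take 4, i++
i=3 j=1: A[i]=5<=B[j]=7 take 5, i++
i=4 j=1: A[i]=10>B[j]=7 take 7, j++
i=4 j=2: A[i]=10<=B[j]=11 take 10, i++
i=5 j=2: A[i]=15>B[j]=11 take 11, j++
i=5 j=3: A[i]=15<=B[j]=20 take 15, i++

i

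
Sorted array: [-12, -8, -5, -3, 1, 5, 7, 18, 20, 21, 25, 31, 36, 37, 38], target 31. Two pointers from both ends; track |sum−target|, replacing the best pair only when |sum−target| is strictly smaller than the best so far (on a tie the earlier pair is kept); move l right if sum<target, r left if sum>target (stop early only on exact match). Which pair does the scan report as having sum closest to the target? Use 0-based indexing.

[0,14] -12+38=26 d=5 * → l++
[1,14] -8+38=30 d=1 * → l++
[2,14] -5+38=33 d=2 → r--
[2,13] -5+37=32 d=1 → r--
[2,12] -5+36=31 d=0 * → stop

pair (-5, 36) with sum 31 (|Δ|=0)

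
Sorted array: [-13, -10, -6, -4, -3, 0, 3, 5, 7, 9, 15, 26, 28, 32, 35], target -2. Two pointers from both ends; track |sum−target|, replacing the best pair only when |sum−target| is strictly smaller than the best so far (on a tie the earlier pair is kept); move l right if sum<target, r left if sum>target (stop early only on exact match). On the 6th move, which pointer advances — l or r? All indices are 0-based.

[0,14] -13+35=22 d=24 * → r--
[0,13] -13+32=19 d=21 * → r--
[0,12] -13+28=15 d=17 * → r--
[0,11] -13+26=13 d=15 * → r--
[0,10] -13+15=2 d=4 * → r--
[0,9] -13+9=-4 d=2 * → l++

l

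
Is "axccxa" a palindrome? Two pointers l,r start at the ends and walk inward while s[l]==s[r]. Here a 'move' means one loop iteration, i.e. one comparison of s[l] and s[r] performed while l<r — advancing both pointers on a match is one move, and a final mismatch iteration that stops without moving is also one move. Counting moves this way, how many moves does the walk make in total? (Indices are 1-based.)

[1,6] 'a'=='a' → l++,r--
[2,5] 'x'=='x' → l++,r--
[3,4] 'c'=='c' → l++,r--

3 moves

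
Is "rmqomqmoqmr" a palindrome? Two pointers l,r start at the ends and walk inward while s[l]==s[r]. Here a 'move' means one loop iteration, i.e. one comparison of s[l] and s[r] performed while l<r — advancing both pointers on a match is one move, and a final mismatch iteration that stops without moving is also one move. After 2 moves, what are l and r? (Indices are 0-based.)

[0,10] 'r'=='r' → l++,r--
[1,9] 'm'=='m' → l++,r--

l=2, r=8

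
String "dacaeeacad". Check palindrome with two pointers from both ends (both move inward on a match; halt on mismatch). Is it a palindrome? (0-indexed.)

l=0 r=9: 'd'=='d', l++,r--
l=1 r=8: 'a'=='a', l++,r--
l=2 r=7: 'c'=='c', l++,r--
l=3 r=6: 'a'=='a', l++,r--
l=4 r=5: 'e'=='e', l++,r--

palindrome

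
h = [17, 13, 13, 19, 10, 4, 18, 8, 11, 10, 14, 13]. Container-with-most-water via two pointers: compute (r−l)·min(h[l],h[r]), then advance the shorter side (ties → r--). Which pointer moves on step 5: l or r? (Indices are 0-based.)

r

l=0 r=11: min(17,13)*11=143 best=143 *, r--
l=0 r=10: min(17,14)*10=140 best=143, r--
l=0 r=9: min(17,10)*9=90 best=143, r--
l=0 r=8: min(17,11)*8=88 best=143, r--
l=0 r=7: min(17,8)*7=56 best=143, r--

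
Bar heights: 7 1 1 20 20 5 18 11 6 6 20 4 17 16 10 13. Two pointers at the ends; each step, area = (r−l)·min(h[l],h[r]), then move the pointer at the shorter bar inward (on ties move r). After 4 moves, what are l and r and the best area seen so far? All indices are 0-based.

l=0 r=15: min(7,13)*15=105 best=105 *, l++
l=1 r=15: min(1,13)*14=14 best=105, l++
l=2 r=15: min(1,13)*13=13 best=105, l++
l=3 r=15: min(20,13)*12=156 best=156 *, r--

l=3, r=14, best area=156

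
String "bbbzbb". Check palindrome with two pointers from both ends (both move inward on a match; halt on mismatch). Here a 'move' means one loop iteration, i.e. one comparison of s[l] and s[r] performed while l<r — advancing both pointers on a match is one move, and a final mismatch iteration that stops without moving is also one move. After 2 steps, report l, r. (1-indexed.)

l=3, r=4

l=1 r=6: 'b'=='b', l++,r--
l=2 r=5: 'b'=='b', l++,r--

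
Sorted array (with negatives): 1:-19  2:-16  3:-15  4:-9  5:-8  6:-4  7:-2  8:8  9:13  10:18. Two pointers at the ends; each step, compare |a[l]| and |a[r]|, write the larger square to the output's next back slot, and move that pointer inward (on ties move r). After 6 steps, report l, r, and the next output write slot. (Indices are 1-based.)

l=5, r=8, next write slot=4

[1,10] |-19|>|18| out[10]=361 → l++
[2,10] |-16|<=|18| out[9]=324 → r--
[2,9] |-16|>|13| out[8]=256 → l++
[3,9] |-15|>|13| out[7]=225 → l++
[4,9] |-9|<=|13| out[6]=169 → r--
[4,8] |-9|>|8| out[5]=81 → l++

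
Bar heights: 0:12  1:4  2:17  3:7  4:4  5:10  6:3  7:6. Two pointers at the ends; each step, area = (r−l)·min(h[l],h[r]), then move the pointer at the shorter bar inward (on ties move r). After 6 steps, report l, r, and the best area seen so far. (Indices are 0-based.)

l=1, r=2, best area=50

l=0 r=7: min(12,6)*7=42 best=42 *, r--
l=0 r=6: min(12,3)*6=18 best=42, r--
l=0 r=5: min(12,10)*5=50 best=50 *, r--
l=0 r=4: min(12,4)*4=16 best=50, r--
l=0 r=3: min(12,7)*3=21 best=50, r--
l=0 r=2: min(12,17)*2=24 best=50, l++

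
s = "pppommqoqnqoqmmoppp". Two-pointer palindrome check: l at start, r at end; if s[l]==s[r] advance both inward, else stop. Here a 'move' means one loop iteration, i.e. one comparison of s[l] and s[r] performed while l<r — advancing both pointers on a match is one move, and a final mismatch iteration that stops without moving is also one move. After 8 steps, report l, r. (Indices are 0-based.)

[0,18] 'p'=='p' → l++,r--
[1,17] 'p'=='p' → l++,r--
[2,16] 'p'=='p' → l++,r--
[3,15] 'o'=='o' → l++,r--
[4,14] 'm'=='m' → l++,r--
[5,13] 'm'=='m' → l++,r--
[6,12] 'q'=='q' → l++,r--
[7,11] 'o'=='o' → l++,r--

l=8, r=10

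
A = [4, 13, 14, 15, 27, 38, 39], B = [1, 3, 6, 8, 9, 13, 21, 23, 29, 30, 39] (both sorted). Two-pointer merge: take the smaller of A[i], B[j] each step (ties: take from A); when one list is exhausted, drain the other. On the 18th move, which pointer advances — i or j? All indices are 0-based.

j

[i=0,j=0] A[i]=4>B[j]=1 take 1 → j++
[i=0,j=1] A[i]=4>B[j]=3 take 3 → j++
[i=0,j=2] A[i]=4<=B[j]=6 take 4 → i++
[i=1,j=2] A[i]=13>B[j]=6 take 6 → j++
[i=1,j=3] A[i]=13>B[j]=8 take 8 → j++
[i=1,j=4] A[i]=13>B[j]=9 take 9 → j++
[i=1,j=5] A[i]=13<=B[j]=13 take 13 → i++
[i=2,j=5] A[i]=14>B[j]=13 take 13 → j++
[i=2,j=6] A[i]=14<=B[j]=21 take 14 → i++
[i=3,j=6] A[i]=15<=B[j]=21 take 15 → i++
[i=4,j=6] A[i]=27>B[j]=21 take 21 → j++
[i=4,j=7] A[i]=27>B[j]=23 take 23 → j++
[i=4,j=8] A[i]=27<=B[j]=29 take 27 → i++
[i=5,j=8] A[i]=38>B[j]=29 take 29 → j++
[i=5,j=9] A[i]=38>B[j]=30 take 30 → j++
[i=5,j=10] A[i]=38<=B[j]=39 take 38 → i++
[i=6,j=10] A[i]=39<=B[j]=39 take 39 → i++
[i=7,j=10] A done, take B[j]=39 → j++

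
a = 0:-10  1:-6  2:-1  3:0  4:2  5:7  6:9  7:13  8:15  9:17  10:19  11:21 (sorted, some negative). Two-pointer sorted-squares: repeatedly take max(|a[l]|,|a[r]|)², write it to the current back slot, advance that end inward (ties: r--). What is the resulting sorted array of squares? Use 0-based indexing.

[0, 1, 4, 36, 49, 81, 100, 169, 225, 289, 361, 441]

l=0 r=11: |-10|<=|21| out[11]=441, r--
l=0 r=10: |-10|<=|19| out[10]=361, r--
l=0 r=9: |-10|<=|17| out[9]=289, r--
l=0 r=8: |-10|<=|15| out[8]=225, r--
l=0 r=7: |-10|<=|13| out[7]=169, r--
l=0 r=6: |-10|>|9| out[6]=100, l++
l=1 r=6: |-6|<=|9| out[5]=81, r--
l=1 r=5: |-6|<=|7| out[4]=49, r--
l=1 r=4: |-6|>|2| out[3]=36, l++
l=2 r=4: |-1|<=|2| out[2]=4, r--
l=2 r=3: |-1|>|0| out[1]=1, l++
l=3 r=3: |0|<=|0| out[0]=0, r--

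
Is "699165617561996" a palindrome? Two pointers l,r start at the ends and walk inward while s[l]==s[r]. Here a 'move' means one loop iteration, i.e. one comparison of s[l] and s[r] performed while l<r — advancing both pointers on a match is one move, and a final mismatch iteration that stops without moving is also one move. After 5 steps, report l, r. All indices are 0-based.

[0,14] '6'=='6' → l++,r--
[1,13] '9'=='9' → l++,r--
[2,12] '9'=='9' → l++,r--
[3,11] '1'=='1' → l++,r--
[4,10] '6'=='6' → l++,r--

l=5, r=9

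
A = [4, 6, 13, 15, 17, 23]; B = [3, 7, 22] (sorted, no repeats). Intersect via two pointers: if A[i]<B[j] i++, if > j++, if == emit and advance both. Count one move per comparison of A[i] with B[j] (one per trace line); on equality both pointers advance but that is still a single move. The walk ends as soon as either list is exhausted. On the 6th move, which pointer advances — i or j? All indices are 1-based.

[i=1,j=1] 4>3 → j++
[i=1,j=2] 4<7 → i++
[i=2,j=2] 6<7 → i++
[i=3,j=2] 13>7 → j++
[i=3,j=3] 13<22 → i++
[i=4,j=3] 15<22 → i++

i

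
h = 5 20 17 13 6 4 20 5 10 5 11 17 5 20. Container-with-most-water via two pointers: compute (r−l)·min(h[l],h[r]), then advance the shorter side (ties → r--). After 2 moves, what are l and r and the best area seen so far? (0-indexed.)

[0,13] min(5,20)*13=65 best=65 * → l++
[1,13] min(20,20)*12=240 best=240 * → r--

l=1, r=12, best area=240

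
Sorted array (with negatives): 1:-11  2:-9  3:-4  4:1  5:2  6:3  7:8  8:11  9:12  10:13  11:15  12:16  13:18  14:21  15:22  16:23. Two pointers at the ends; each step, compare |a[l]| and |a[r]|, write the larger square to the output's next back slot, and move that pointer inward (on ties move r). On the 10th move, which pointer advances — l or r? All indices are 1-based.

l=1 r=16: |-11|<=|23| out[16]=529, r--
l=1 r=15: |-11|<=|22| out[15]=484, r--
l=1 r=14: |-11|<=|21| out[14]=441, r--
l=1 r=13: |-11|<=|18| out[13]=324, r--
l=1 r=12: |-11|<=|16| out[12]=256, r--
l=1 r=11: |-11|<=|15| out[11]=225, r--
l=1 r=10: |-11|<=|13| out[10]=169, r--
l=1 r=9: |-11|<=|12| out[9]=144, r--
l=1 r=8: |-11|<=|11| out[8]=121, r--
l=1 r=7: |-11|>|8| out[7]=121, l++

l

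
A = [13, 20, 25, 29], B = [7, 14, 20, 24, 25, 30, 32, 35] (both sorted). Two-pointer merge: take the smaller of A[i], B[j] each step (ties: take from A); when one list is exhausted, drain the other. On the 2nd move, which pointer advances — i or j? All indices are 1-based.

i=1 j=1: A[i]=13>B[j]=7 take 7, j++
i=1 j=2: A[i]=13<=B[j]=14 take 13, i++

i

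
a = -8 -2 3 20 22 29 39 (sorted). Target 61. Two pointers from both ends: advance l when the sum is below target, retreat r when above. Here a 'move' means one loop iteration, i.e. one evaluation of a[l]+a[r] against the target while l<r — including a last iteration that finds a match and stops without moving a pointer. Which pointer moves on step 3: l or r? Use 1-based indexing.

l

[1,7] -8+39=31 <61 → l++
[2,7] -2+39=37 <61 → l++
[3,7] 3+39=42 <61 → l++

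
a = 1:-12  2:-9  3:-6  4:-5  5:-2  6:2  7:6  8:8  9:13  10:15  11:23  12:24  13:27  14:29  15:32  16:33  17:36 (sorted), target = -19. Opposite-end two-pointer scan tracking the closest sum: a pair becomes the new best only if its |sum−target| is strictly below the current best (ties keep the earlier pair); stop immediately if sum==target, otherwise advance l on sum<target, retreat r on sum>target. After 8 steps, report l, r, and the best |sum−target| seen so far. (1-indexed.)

l=1 r=17: -12+36=24 d=43 *, r--
l=1 r=16: -12+33=21 d=40 *, r--
l=1 r=15: -12+32=20 d=39 *, r--
l=1 r=14: -12+29=17 d=36 *, r--
l=1 r=13: -12+27=15 d=34 *, r--
l=1 r=12: -12+24=12 d=31 *, r--
l=1 r=11: -12+23=11 d=30 *, r--
l=1 r=10: -12+15=3 d=22 *, r--

l=1, r=9, best |Δ|=22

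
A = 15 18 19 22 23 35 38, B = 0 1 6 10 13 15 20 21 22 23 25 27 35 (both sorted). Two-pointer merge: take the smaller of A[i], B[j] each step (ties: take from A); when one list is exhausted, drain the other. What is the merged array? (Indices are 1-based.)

i=1 j=1: A[i]=15>B[j]=0 take 0, j++
i=1 j=2: A[i]=15>B[j]=1 take 1, j++
i=1 j=3: A[i]=15>B[j]=6 take 6, j++
i=1 j=4: A[i]=15>B[j]=10 take 10, j++
i=1 j=5: A[i]=15>B[j]=13 take 13, j++
i=1 j=6: A[i]=15<=B[j]=15 take 15, i++
i=2 j=6: A[i]=18>B[j]=15 take 15, j++
i=2 j=7: A[i]=18<=B[j]=20 take 18, i++
i=3 j=7: A[i]=19<=B[j]=20 take 19, i++
i=4 j=7: A[i]=22>B[j]=20 take 20, j++
i=4 j=8: A[i]=22>B[j]=21 take 21, j++
i=4 j=9: A[i]=22<=B[j]=22 take 22, i++
i=5 j=9: A[i]=23>B[j]=22 take 22, j++
i=5 j=10: A[i]=23<=B[j]=23 take 23, i++
i=6 j=10: A[i]=35>B[j]=23 take 23, j++
i=6 j=11: A[i]=35>B[j]=25 take 25, j++
i=6 j=12: A[i]=35>B[j]=27 take 27, j++
i=6 j=13: A[i]=35<=B[j]=35 take 35, i++
i=7 j=13: A[i]=38>B[j]=35 take 35, j++
i=7 j=14: B done, take A[i]=38, i++

[0, 1, 6, 10, 13, 15, 15, 18, 19, 20, 21, 22, 22, 23, 23, 25, 27, 35, 35, 38]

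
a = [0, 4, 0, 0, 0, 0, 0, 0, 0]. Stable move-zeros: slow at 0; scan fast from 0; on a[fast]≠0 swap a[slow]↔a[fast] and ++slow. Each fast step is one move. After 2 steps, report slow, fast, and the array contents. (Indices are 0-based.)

slow=0 fast=0: a[fast]=0, fast++
slow=0 fast=1: a[fast]=4≠0 swap→a[0]=4, slow++,fast++

slow=1, fast=2, a=[4, 0, 0, 0, 0, 0, 0, 0, 0]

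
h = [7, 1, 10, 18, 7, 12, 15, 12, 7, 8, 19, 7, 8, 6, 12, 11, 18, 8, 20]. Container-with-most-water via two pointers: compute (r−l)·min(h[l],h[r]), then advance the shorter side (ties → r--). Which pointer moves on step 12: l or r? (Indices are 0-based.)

l

[0,18] min(7,20)*18=126 best=126 * → l++
[1,18] min(1,20)*17=17 best=126 → l++
[2,18] min(10,20)*16=160 best=160 * → l++
[3,18] min(18,20)*15=270 best=270 * → l++
[4,18] min(7,20)*14=98 best=270 → l++
[5,18] min(12,20)*13=156 best=270 → l++
[6,18] min(15,20)*12=180 best=270 → l++
[7,18] min(12,20)*11=132 best=270 → l++
[8,18] min(7,20)*10=70 best=270 → l++
[9,18] min(8,20)*9=72 best=270 → l++
[10,18] min(19,20)*8=152 best=270 → l++
[11,18] min(7,20)*7=49 best=270 → l++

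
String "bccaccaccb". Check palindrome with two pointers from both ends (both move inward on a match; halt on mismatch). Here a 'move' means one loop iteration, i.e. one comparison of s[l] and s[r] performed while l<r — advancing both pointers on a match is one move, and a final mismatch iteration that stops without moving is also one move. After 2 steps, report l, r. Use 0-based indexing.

l=2, r=7

[0,9] 'b'=='b' → l++,r--
[1,8] 'c'=='c' → l++,r--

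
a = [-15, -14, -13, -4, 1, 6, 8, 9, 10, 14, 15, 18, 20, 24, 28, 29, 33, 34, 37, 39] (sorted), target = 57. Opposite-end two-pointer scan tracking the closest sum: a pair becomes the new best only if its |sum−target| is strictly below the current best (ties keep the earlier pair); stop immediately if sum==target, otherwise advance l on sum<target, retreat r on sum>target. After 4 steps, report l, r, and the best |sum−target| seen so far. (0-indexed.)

l=0 r=19: -15+39=24 d=33 *, l++
l=1 r=19: -14+39=25 d=32 *, l++
l=2 r=19: -13+39=26 d=31 *, l++
l=3 r=19: -4+39=35 d=22 *, l++

l=4, r=19, best |Δ|=22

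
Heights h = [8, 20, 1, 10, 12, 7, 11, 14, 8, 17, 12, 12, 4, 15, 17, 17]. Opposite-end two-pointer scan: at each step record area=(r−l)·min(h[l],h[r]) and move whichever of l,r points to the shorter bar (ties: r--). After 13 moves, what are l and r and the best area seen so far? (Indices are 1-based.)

l=2, r=4, best area=238

[1,16] min(8,17)*15=120 best=120 * → l++
[2,16] min(20,17)*14=238 best=238 * → r--
[2,15] min(20,17)*13=221 best=238 → r--
[2,14] min(20,15)*12=180 best=238 → r--
[2,13] min(20,4)*11=44 best=238 → r--
[2,12] min(20,12)*10=120 best=238 → r--
[2,11] min(20,12)*9=108 best=238 → r--
[2,10] min(20,17)*8=136 best=238 → r--
[2,9] min(20,8)*7=56 best=238 → r--
[2,8] min(20,14)*6=84 best=238 → r--
[2,7] min(20,11)*5=55 best=238 → r--
[2,6] min(20,7)*4=28 best=238 → r--
[2,5] min(20,12)*3=36 best=238 → r--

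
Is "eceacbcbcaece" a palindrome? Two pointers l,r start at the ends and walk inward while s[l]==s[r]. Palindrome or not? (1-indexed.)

palindrome

l=1 r=13: 'e'=='e', l++,r--
l=2 r=12: 'c'=='c', l++,r--
l=3 r=11: 'e'=='e', l++,r--
l=4 r=10: 'a'=='a', l++,r--
l=5 r=9: 'c'=='c', l++,r--
l=6 r=8: 'b'=='b', l++,r--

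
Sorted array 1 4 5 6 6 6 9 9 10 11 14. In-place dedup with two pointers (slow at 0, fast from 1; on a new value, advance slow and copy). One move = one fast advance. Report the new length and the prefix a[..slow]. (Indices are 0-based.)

slow=0 fast=1: a[fast]=4≠a[slow]=1 write a[1]=4, slow++,fast++
slow=1 fast=2: a[fast]=5≠a[slow]=4 write a[2]=5, slow++,fast++
slow=2 fast=3: a[fast]=6≠a[slow]=5 write a[3]=6, slow++,fast++
slow=3 fast=4: a[fast]=6=a[slow] dup, fast++
slow=3 fast=5: a[fast]=6=a[slow] dup, fast++
slow=3 fast=6: a[fast]=9≠a[slow]=6 write a[4]=9, slow++,fast++
slow=4 fast=7: a[fast]=9=a[slow] dup, fast++
slow=4 fast=8: a[fast]=10≠a[slow]=9 write a[5]=10, slow++,fast++
slow=5 fast=9: a[fast]=11≠a[slow]=10 write a[6]=11, slow++,fast++
slow=6 fast=10: a[fast]=14≠a[slow]=11 write a[7]=14, slow++,fast++

length 8; prefix = [1, 4, 5, 6, 9, 10, 11, 14]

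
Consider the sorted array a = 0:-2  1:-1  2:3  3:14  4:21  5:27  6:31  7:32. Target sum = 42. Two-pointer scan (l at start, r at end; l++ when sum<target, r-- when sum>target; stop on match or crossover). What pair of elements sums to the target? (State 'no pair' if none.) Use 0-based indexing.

[0,7] -2+32=30 <42 → l++
[1,7] -1+32=31 <42 → l++
[2,7] 3+32=35 <42 → l++
[3,7] 14+32=46 >42 → r--
[3,6] 14+31=45 >42 → r--
[3,5] 14+27=41 <42 → l++
[4,5] 21+27=48 >42 → r--

no pair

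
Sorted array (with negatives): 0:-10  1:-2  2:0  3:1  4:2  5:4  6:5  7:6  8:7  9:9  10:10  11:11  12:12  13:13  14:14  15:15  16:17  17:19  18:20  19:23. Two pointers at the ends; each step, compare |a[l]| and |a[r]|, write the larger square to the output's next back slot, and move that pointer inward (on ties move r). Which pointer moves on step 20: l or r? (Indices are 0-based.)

l=0 r=19: |-10|<=|23| out[19]=529, r--
l=0 r=18: |-10|<=|20| out[18]=400, r--
l=0 r=17: |-10|<=|19| out[17]=361, r--
l=0 r=16: |-10|<=|17| out[16]=289, r--
l=0 r=15: |-10|<=|15| out[15]=225, r--
l=0 r=14: |-10|<=|14| out[14]=196, r--
l=0 r=13: |-10|<=|13| out[13]=169, r--
l=0 r=12: |-10|<=|12| out[12]=144, r--
l=0 r=11: |-10|<=|11| out[11]=121, r--
l=0 r=10: |-10|<=|10| out[10]=100, r--
l=0 r=9: |-10|>|9| out[9]=100, l++
l=1 r=9: |-2|<=|9| out[8]=81, r--
l=1 r=8: |-2|<=|7| out[7]=49, r--
l=1 r=7: |-2|<=|6| out[6]=36, r--
l=1 r=6: |-2|<=|5| out[5]=25, r--
l=1 r=5: |-2|<=|4| out[4]=16, r--
l=1 r=4: |-2|<=|2| out[3]=4, r--
l=1 r=3: |-2|>|1| out[2]=4, l++
l=2 r=3: |0|<=|1| out[1]=1, r--
l=2 r=2: |0|<=|0| out[0]=0, r--

r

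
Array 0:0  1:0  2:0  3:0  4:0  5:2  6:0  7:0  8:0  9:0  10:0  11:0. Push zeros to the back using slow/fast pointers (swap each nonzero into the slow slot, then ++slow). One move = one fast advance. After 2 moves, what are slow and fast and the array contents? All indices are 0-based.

slow=0, fast=2, a=[0, 0, 0, 0, 0, 2, 0, 0, 0, 0, 0, 0]

slow=0 fast=0: a[fast]=0, fast++
slow=0 fast=1: a[fast]=0, fast++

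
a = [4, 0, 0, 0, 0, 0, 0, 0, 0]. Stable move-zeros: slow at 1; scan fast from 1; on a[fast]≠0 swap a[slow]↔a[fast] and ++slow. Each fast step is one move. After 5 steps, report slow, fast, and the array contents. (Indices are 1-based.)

(s=1,f=1) a[fast]=4≠0 swap→a[1]=4 → slow++,fast++
(s=2,f=2) a[fast]=0 → fast++
(s=2,f=3) a[fast]=0 → fast++
(s=2,f=4) a[fast]=0 → fast++
(s=2,f=5) a[fast]=0 → fast++

slow=2, fast=6, a=[4, 0, 0, 0, 0, 0, 0, 0, 0]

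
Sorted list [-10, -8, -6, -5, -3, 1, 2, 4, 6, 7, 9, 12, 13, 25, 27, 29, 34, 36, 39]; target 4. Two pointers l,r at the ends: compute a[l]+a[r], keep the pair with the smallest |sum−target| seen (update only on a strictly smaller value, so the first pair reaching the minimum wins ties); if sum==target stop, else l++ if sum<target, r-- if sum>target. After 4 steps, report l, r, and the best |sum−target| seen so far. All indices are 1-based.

l=1, r=15, best |Δ|=15

l=1 r=19: -10+39=29 d=25 *, r--
l=1 r=18: -10+36=26 d=22 *, r--
l=1 r=17: -10+34=24 d=20 *, r--
l=1 r=16: -10+29=19 d=15 *, r--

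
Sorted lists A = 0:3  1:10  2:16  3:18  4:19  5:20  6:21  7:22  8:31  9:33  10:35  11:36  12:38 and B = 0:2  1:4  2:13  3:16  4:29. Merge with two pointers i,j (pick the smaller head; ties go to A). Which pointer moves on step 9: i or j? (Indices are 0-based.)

i=0 j=0: A[i]=3>B[j]=2 take 2, j++
i=0 j=1: A[i]=3<=B[j]=4 take 3, i++
i=1 j=1: A[i]=10>B[j]=4 take 4, j++
i=1 j=2: A[i]=10<=B[j]=13 take 10, i++
i=2 j=2: A[i]=16>B[j]=13 take 13, j++
i=2 j=3: A[i]=16<=B[j]=16 take 16, i++
i=3 j=3: A[i]=18>B[j]=16 take 16, j++
i=3 j=4: A[i]=18<=B[j]=29 take 18, i++
i=4 j=4: A[i]=19<=B[j]=29 take 19, i++

i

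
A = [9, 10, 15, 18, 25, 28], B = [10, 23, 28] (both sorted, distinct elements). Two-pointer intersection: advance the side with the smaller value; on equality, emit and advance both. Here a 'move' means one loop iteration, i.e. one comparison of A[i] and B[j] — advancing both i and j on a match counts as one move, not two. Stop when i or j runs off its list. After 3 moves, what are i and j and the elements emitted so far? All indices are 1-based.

i=4, j=2, emitted=[10]

i=1 j=1: 9<10, i++
i=2 j=1: 10==10 emit, i++,j++
i=3 j=2: 15<23, i++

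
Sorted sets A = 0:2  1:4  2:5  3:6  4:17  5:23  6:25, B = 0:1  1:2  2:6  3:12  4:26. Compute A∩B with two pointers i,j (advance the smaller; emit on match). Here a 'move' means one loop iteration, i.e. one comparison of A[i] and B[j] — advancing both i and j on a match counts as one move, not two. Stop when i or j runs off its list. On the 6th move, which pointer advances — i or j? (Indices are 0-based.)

[i=0,j=0] 2>1 → j++
[i=0,j=1] 2==2 emit → i++,j++
[i=1,j=2] 4<6 → i++
[i=2,j=2] 5<6 → i++
[i=3,j=2] 6==6 emit → i++,j++
[i=4,j=3] 17>12 → j++

j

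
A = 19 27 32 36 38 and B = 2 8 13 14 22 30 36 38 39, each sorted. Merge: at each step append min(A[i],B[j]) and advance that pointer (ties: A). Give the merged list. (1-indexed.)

[2, 8, 13, 14, 19, 22, 27, 30, 32, 36, 36, 38, 38, 39]

i=1 j=1: A[i]=19>B[j]=2 take 2, j++
i=1 j=2: A[i]=19>B[j]=8 take 8, j++
i=1 j=3: A[i]=19>B[j]=13 take 13, j++
i=1 j=4: A[i]=19>B[j]=14 take 14, j++
i=1 j=5: A[i]=19<=B[j]=22 take 19, i++
i=2 j=5: A[i]=27>B[j]=22 take 22, j++
i=2 j=6: A[i]=27<=B[j]=30 take 27, i++
i=3 j=6: A[i]=32>B[j]=30 take 30, j++
i=3 j=7: A[i]=32<=B[j]=36 take 32, i++
i=4 j=7: A[i]=36<=B[j]=36 take 36, i++
i=5 j=7: A[i]=38>B[j]=36 take 36, j++
i=5 j=8: A[i]=38<=B[j]=38 take 38, i++
i=6 j=8: A done, take B[j]=38, j++
i=6 j=9: A done, take B[j]=39, j++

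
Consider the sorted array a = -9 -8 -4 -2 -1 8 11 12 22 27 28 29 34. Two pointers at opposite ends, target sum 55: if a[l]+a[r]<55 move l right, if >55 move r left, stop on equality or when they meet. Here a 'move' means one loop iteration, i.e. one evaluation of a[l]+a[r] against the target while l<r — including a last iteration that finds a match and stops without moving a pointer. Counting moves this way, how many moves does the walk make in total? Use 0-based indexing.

12 moves

[0,12] -9+34=25 <55 → l++
[1,12] -8+34=26 <55 → l++
[2,12] -4+34=30 <55 → l++
[3,12] -2+34=32 <55 → l++
[4,12] -1+34=33 <55 → l++
[5,12] 8+34=42 <55 → l++
[6,12] 11+34=45 <55 → l++
[7,12] 12+34=46 <55 → l++
[8,12] 22+34=56 >55 → r--
[8,11] 22+29=51 <55 → l++
[9,11] 27+29=56 >55 → r--
[9,10] 27+28=55 → found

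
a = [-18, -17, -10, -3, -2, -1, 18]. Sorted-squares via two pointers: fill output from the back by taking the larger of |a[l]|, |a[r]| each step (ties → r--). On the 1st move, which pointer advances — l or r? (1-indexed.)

l=1 r=7: |-18|<=|18| out[7]=324, r--

r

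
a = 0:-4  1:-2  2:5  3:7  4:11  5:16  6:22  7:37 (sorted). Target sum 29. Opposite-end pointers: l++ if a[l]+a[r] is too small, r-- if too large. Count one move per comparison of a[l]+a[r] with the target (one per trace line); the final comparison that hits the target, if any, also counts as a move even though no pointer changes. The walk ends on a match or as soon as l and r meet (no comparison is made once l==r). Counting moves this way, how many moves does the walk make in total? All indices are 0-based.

[0,7] -4+37=33 >29 → r--
[0,6] -4+22=18 <29 → l++
[1,6] -2+22=20 <29 → l++
[2,6] 5+22=27 <29 → l++
[3,6] 7+22=29 → found

5 moves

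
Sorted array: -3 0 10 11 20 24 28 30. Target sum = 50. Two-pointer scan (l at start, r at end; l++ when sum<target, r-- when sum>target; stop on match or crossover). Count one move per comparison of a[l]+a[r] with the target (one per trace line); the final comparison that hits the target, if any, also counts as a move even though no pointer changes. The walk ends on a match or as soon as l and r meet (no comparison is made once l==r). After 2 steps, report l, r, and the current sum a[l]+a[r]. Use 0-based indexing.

l=2, r=7, sum=40

[0,7] -3+30=27 <50 → l++
[1,7] 0+30=30 <50 → l++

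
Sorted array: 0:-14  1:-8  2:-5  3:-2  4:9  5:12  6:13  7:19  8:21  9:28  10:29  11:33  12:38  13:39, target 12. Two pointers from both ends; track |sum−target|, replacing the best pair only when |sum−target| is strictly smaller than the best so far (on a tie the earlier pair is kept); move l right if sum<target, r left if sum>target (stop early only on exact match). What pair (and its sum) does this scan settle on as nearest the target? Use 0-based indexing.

[0,13] -14+39=25 d=13 * → r--
[0,12] -14+38=24 d=12 * → r--
[0,11] -14+33=19 d=7 * → r--
[0,10] -14+29=15 d=3 * → r--
[0,9] -14+28=14 d=2 * → r--
[0,8] -14+21=7 d=5 → l++
[1,8] -8+21=13 d=1 * → r--
[1,7] -8+19=11 d=1 → l++
[2,7] -5+19=14 d=2 → r--
[2,6] -5+13=8 d=4 → l++
[3,6] -2+13=11 d=1 → l++
[4,6] 9+13=22 d=10 → r--
[4,5] 9+12=21 d=9 → r--

pair (-8, 21) with sum 13 (|Δ|=1)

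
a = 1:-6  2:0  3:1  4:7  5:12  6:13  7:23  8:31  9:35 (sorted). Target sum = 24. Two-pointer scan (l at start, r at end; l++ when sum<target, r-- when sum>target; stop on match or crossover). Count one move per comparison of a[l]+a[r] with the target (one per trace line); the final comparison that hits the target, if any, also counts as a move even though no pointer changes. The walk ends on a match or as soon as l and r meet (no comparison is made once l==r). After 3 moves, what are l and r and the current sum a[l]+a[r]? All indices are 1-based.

[1,9] -6+35=29 >24 → r--
[1,8] -6+31=25 >24 → r--
[1,7] -6+23=17 <24 → l++

l=2, r=7, sum=23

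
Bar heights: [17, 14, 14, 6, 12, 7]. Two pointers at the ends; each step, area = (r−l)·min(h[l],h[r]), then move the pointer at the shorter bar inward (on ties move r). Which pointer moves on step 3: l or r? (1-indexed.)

r

[1,6] min(17,7)*5=35 best=35 * → r--
[1,5] min(17,12)*4=48 best=48 * → r--
[1,4] min(17,6)*3=18 best=48 → r--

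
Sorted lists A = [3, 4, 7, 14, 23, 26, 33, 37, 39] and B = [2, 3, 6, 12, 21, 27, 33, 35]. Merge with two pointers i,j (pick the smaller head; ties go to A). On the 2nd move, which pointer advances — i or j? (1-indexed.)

[i=1,j=1] A[i]=3>B[j]=2 take 2 → j++
[i=1,j=2] A[i]=3<=B[j]=3 take 3 → i++

i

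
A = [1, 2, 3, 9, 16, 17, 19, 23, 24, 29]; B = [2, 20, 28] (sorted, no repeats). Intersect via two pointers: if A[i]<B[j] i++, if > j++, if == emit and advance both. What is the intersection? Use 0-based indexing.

[i=0,j=0] 1<2 → i++
[i=1,j=0] 2==2 emit → i++,j++
[i=2,j=1] 3<20 → i++
[i=3,j=1] 9<20 → i++
[i=4,j=1] 16<20 → i++
[i=5,j=1] 17<20 → i++
[i=6,j=1] 19<20 → i++
[i=7,j=1] 23>20 → j++
[i=7,j=2] 23<28 → i++
[i=8,j=2] 24<28 → i++
[i=9,j=2] 29>28 → j++

intersection = [2]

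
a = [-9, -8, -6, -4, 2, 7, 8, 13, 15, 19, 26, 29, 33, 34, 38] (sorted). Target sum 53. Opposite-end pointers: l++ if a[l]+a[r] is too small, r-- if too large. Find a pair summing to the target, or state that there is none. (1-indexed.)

(15, 38)

[1,15] -9+38=29 <53 → l++
[2,15] -8+38=30 <53 → l++
[3,15] -6+38=32 <53 → l++
[4,15] -4+38=34 <53 → l++
[5,15] 2+38=40 <53 → l++
[6,15] 7+38=45 <53 → l++
[7,15] 8+38=46 <53 → l++
[8,15] 13+38=51 <53 → l++
[9,15] 15+38=53 → found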